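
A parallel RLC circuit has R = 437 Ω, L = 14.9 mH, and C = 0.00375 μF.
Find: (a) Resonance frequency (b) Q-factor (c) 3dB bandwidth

Step 1 — Resonance: ω₀ = 1/√(LC) = 1/√(0.0149·3.75e-09) = 1.338e+05 rad/s.
Step 2 — f₀ = ω₀/(2π) = 2.129e+04 Hz.
Step 3 — Parallel Q: Q = R/(ω₀L) = 437/(1.338e+05·0.0149) = 0.2192.
Step 4 — Bandwidth: Δω = ω₀/Q = 6.102e+05 rad/s; BW = Δω/(2π) = 9.712e+04 Hz.

(a) f₀ = 2.129e+04 Hz  (b) Q = 0.2192  (c) BW = 9.712e+04 Hz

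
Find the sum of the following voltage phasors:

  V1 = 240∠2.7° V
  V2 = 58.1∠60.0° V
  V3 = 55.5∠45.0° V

Step 1 — Convert each phasor to rectangular form:
  V1 = 240·(cos(2.7°) + j·sin(2.7°)) = 239.7 + j11.31 V
  V2 = 58.1·(cos(60.0°) + j·sin(60.0°)) = 29.05 + j50.32 V
  V3 = 55.5·(cos(45.0°) + j·sin(45.0°)) = 39.24 + j39.24 V
Step 2 — Sum components: V_total = 308 + j100.9 V.
Step 3 — Convert to polar: |V_total| = 324.1 V, ∠V_total = 18.1°.

V_total = 324.1∠18.1° V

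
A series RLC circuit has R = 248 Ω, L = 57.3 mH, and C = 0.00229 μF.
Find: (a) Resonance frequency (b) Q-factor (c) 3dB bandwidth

Step 1 — Resonance: ω₀ = 1/√(LC) = 1/√(0.0573·2.29e-09) = 8.73e+04 rad/s.
Step 2 — f₀ = ω₀/(2π) = 1.389e+04 Hz.
Step 3 — Series Q: Q = ω₀L/R = 8.73e+04·0.0573/248 = 20.17.
Step 4 — Bandwidth: Δω = ω₀/Q = 4328 rad/s; BW = Δω/(2π) = 688.8 Hz.

(a) f₀ = 1.389e+04 Hz  (b) Q = 20.17  (c) BW = 688.8 Hz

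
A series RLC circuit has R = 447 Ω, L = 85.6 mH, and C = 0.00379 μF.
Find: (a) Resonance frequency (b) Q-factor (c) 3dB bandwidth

Step 1 — Resonance: ω₀ = 1/√(LC) = 1/√(0.0856·3.79e-09) = 5.552e+04 rad/s.
Step 2 — f₀ = ω₀/(2π) = 8836 Hz.
Step 3 — Series Q: Q = ω₀L/R = 5.552e+04·0.0856/447 = 10.63.
Step 4 — Bandwidth: Δω = ω₀/Q = 5222 rad/s; BW = Δω/(2π) = 831.1 Hz.

(a) f₀ = 8836 Hz  (b) Q = 10.63  (c) BW = 831.1 Hz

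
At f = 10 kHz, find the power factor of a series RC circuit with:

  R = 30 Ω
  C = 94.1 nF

Step 1 — Angular frequency: ω = 2π·f = 2π·1e+04 = 6.283e+04 rad/s.
Step 2 — Component impedances:
  R: Z = R = 30 Ω
  C: Z = 1/(jωC) = -j/(ω·C) = 0 - j169.1 Ω
Step 3 — Series combination: Z_total = R + C = 30 - j169.1 Ω = 171.8∠-79.9° Ω.
Step 4 — Power factor: PF = cos(φ) = Re(Z)/|Z| = 30/171.8 = 0.1746.
Step 5 — Type: Im(Z) = -169.1 ⇒ leading (phase φ = -79.9°).

PF = 0.1746 (leading, φ = -79.9°)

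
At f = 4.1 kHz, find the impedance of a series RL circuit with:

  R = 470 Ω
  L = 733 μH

Step 1 — Angular frequency: ω = 2π·f = 2π·4100 = 2.576e+04 rad/s.
Step 2 — Component impedances:
  R: Z = R = 470 Ω
  L: Z = jωL = j·2.576e+04·0.000733 = 0 + j18.88 Ω
Step 3 — Series combination: Z_total = R + L = 470 + j18.88 Ω = 470.4∠2.3° Ω.

Z = 470 + j18.88 Ω = 470.4∠2.3° Ω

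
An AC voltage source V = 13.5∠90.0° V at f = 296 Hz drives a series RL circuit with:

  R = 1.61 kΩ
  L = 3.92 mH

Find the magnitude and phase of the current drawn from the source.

Step 1 — Angular frequency: ω = 2π·f = 2π·296 = 1860 rad/s.
Step 2 — Component impedances:
  R: Z = R = 1610 Ω
  L: Z = jωL = j·1860·0.00392 = 0 + j7.291 Ω
Step 3 — Series combination: Z_total = R + L = 1610 + j7.291 Ω = 1610∠0.3° Ω.
Step 4 — Source phasor: V = 13.5∠90.0° V = 0 + j13.5 V.
Step 5 — Ohm's law: I = V / Z_total = (0 + j13.5) / (1610 + j7.291) = 3.797e-05 + j0.008385 A.
Step 6 — Convert to polar: |I| = 0.008385 A, ∠I = 89.7°.

I = 0.008385∠89.7° A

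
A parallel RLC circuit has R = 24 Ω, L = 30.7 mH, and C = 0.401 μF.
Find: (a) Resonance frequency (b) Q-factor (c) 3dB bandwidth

Step 1 — Resonance: ω₀ = 1/√(LC) = 1/√(0.0307·4.01e-07) = 9013 rad/s.
Step 2 — f₀ = ω₀/(2π) = 1434 Hz.
Step 3 — Parallel Q: Q = R/(ω₀L) = 24/(9013·0.0307) = 0.08674.
Step 4 — Bandwidth: Δω = ω₀/Q = 1.039e+05 rad/s; BW = Δω/(2π) = 1.654e+04 Hz.

(a) f₀ = 1434 Hz  (b) Q = 0.08674  (c) BW = 1.654e+04 Hz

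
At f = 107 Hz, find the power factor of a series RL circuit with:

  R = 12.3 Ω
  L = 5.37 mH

Step 1 — Angular frequency: ω = 2π·f = 2π·107 = 672.3 rad/s.
Step 2 — Component impedances:
  R: Z = R = 12.3 Ω
  L: Z = jωL = j·672.3·0.00537 = 0 + j3.61 Ω
Step 3 — Series combination: Z_total = R + L = 12.3 + j3.61 Ω = 12.82∠16.4° Ω.
Step 4 — Power factor: PF = cos(φ) = Re(Z)/|Z| = 12.3/12.819 = 0.9595.
Step 5 — Type: Im(Z) = 3.61 ⇒ lagging (phase φ = 16.4°).

PF = 0.9595 (lagging, φ = 16.4°)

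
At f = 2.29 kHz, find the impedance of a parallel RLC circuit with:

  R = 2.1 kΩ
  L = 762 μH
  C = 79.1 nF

Step 1 — Angular frequency: ω = 2π·f = 2π·2290 = 1.439e+04 rad/s.
Step 2 — Component impedances:
  R: Z = R = 2100 Ω
  L: Z = jωL = j·1.439e+04·0.000762 = 0 + j10.96 Ω
  C: Z = 1/(jωC) = -j/(ω·C) = 0 - j878.6 Ω
Step 3 — Parallel combination: 1/Z_total = 1/R + 1/L + 1/C; Z_total = 0.0587 + j11.1 Ω = 11.1∠89.7° Ω.

Z = 0.0587 + j11.1 Ω = 11.1∠89.7° Ω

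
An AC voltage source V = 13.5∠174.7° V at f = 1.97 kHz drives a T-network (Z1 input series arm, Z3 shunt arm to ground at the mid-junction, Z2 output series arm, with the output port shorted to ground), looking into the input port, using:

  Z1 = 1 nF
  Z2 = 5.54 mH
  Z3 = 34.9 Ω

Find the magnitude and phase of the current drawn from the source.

Step 1 — Angular frequency: ω = 2π·f = 2π·1970 = 1.238e+04 rad/s.
Step 2 — Component impedances:
  Z1: Z = 1/(jωC) = -j/(ω·C) = 0 - j8.079e+04 Ω
  Z2: Z = jωL = j·1.238e+04·0.00554 = 0 + j68.57 Ω
  Z3: Z = R = 34.9 Ω
Step 3 — With the output port shorted to ground, the output series arm Z2 runs from the junction to ground; the shunt arm Z3 also runs from the junction to ground. They appear in parallel: Z3 || Z2 = 27.72 + j14.11 Ω.
Step 4 — Series with input arm Z1: Z_in = Z1 + (Z3 || Z2) = 27.72 - j8.078e+04 Ω = 8.078e+04∠-90.0° Ω.
Step 5 — Source phasor: V = 13.5∠174.7° V = -13.44 + j1.247 V.
Step 6 — Ohm's law: I = V / Z_total = (-13.44 + j1.247) / (27.72 - j8.078e+04) = -1.55e-05 - j0.0001664 A.
Step 7 — Convert to polar: |I| = 0.0001671 A, ∠I = -95.3°.

I = 0.0001671∠-95.3° A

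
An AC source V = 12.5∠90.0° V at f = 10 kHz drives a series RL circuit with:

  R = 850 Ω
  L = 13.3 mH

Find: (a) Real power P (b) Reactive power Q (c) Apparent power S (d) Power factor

Step 1 — Angular frequency: ω = 2π·f = 2π·1e+04 = 6.283e+04 rad/s.
Step 2 — Component impedances:
  R: Z = R = 850 Ω
  L: Z = jωL = j·6.283e+04·0.0133 = 0 + j835.7 Ω
Step 3 — Series combination: Z_total = R + L = 850 + j835.7 Ω = 1192∠44.5° Ω.
Step 4 — Source phasor: V = 12.5∠90.0° V = 0 + j12.5 V.
Step 5 — Current: I = V / Z = 0.007352 + j0.007478 A = 0.01049∠45.5° A.
Step 6 — Complex power: S = V·I* = 0.09348 + j0.0919 VA.
Step 7 — Real power: P = Re(S) = 0.09348 W.
Step 8 — Reactive power: Q = Im(S) = 0.0919 VAR.
Step 9 — Apparent power: |S| = 0.1311 VA.
Step 10 — Power factor: PF = P/|S| = 0.7131 (lagging).

(a) P = 0.09348 W  (b) Q = 0.0919 VAR  (c) S = 0.1311 VA  (d) PF = 0.7131 (lagging)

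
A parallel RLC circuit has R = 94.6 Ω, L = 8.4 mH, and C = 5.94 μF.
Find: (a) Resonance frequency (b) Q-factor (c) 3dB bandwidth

Step 1 — Resonance: ω₀ = 1/√(LC) = 1/√(0.0084·5.94e-06) = 4477 rad/s.
Step 2 — f₀ = ω₀/(2π) = 712.5 Hz.
Step 3 — Parallel Q: Q = R/(ω₀L) = 94.6/(4477·0.0084) = 2.516.
Step 4 — Bandwidth: Δω = ω₀/Q = 1780 rad/s; BW = Δω/(2π) = 283.2 Hz.

(a) f₀ = 712.5 Hz  (b) Q = 2.516  (c) BW = 283.2 Hz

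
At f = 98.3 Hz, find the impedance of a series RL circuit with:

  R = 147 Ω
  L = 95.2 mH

Step 1 — Angular frequency: ω = 2π·f = 2π·98.3 = 617.6 rad/s.
Step 2 — Component impedances:
  R: Z = R = 147 Ω
  L: Z = jωL = j·617.6·0.0952 = 0 + j58.8 Ω
Step 3 — Series combination: Z_total = R + L = 147 + j58.8 Ω = 158.3∠21.8° Ω.

Z = 147 + j58.8 Ω = 158.3∠21.8° Ω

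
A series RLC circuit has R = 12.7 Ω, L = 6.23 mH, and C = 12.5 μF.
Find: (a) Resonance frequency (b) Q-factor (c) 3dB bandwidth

Step 1 — Resonance condition Im(Z)=0 gives ω₀ = 1/√(LC).
Step 2 — ω₀ = 1/√(0.00623·1.25e-05) = 3583 rad/s.
Step 3 — f₀ = ω₀/(2π) = 570.3 Hz.
Step 4 — Series Q: Q = ω₀L/R = 3583·0.00623/12.7 = 1.758.
Step 5 — 3dB bandwidth: Δω = ω₀/Q = 2039 rad/s; BW = Δω/(2π) = 324.4 Hz.

(a) f₀ = 570.3 Hz  (b) Q = 1.758  (c) BW = 324.4 Hz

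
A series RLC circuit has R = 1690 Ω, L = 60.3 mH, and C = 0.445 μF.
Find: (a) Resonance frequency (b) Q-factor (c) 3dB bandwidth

Step 1 — Resonance: ω₀ = 1/√(LC) = 1/√(0.0603·4.45e-07) = 6105 rad/s.
Step 2 — f₀ = ω₀/(2π) = 971.6 Hz.
Step 3 — Series Q: Q = ω₀L/R = 6105·0.0603/1690 = 0.2178.
Step 4 — Bandwidth: Δω = ω₀/Q = 2.803e+04 rad/s; BW = Δω/(2π) = 4461 Hz.

(a) f₀ = 971.6 Hz  (b) Q = 0.2178  (c) BW = 4461 Hz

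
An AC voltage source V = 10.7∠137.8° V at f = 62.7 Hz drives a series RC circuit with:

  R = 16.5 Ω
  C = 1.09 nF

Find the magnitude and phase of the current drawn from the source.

Step 1 — Angular frequency: ω = 2π·f = 2π·62.7 = 394 rad/s.
Step 2 — Component impedances:
  R: Z = R = 16.5 Ω
  C: Z = 1/(jωC) = -j/(ω·C) = 0 - j2.329e+06 Ω
Step 3 — Series combination: Z_total = R + C = 16.5 - j2.329e+06 Ω = 2.329e+06∠-90.0° Ω.
Step 4 — Source phasor: V = 10.7∠137.8° V = -7.927 + j7.187 V.
Step 5 — Ohm's law: I = V / Z_total = (-7.927 + j7.187) / (16.5 - j2.329e+06) = -3.086e-06 - j3.404e-06 A.
Step 6 — Convert to polar: |I| = 4.595e-06 A, ∠I = -132.2°.

I = 4.595e-06∠-132.2° A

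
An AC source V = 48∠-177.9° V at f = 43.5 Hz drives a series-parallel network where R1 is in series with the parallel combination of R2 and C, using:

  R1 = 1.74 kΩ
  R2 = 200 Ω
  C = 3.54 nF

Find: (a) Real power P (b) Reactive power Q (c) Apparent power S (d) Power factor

Step 1 — Angular frequency: ω = 2π·f = 2π·43.5 = 273.3 rad/s.
Step 2 — Component impedances:
  R1: Z = R = 1740 Ω
  R2: Z = R = 200 Ω
  C: Z = 1/(jωC) = -j/(ω·C) = 0 - j1.034e+06 Ω
Step 3 — Parallel branch: R2 || C = 1/(1/R2 + 1/C) = 200 - j0.0387 Ω.
Step 4 — Series with R1: Z_total = R1 + (R2 || C) = 1940 - j0.0387 Ω = 1940∠-0.0° Ω.
Step 5 — Source phasor: V = 48∠-177.9° V = -47.97 - j1.759 V.
Step 6 — Current: I = V / Z = -0.02473 - j0.0009071 A = 0.02474∠-177.9° A.
Step 7 — Complex power: S = V·I* = 1.188 - j2.369e-05 VA.
Step 8 — Real power: P = Re(S) = 1.188 W.
Step 9 — Reactive power: Q = Im(S) = -2.369e-05 VAR.
Step 10 — Apparent power: |S| = 1.188 VA.
Step 11 — Power factor: PF = P/|S| = 1 (leading).

(a) P = 1.188 W  (b) Q = -2.369e-05 VAR  (c) S = 1.188 VA  (d) PF = 1 (leading)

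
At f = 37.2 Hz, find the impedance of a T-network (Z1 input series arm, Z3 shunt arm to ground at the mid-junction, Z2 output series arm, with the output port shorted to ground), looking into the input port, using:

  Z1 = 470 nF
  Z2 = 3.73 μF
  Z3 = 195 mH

Step 1 — Angular frequency: ω = 2π·f = 2π·37.2 = 233.7 rad/s.
Step 2 — Component impedances:
  Z1: Z = 1/(jωC) = -j/(ω·C) = 0 - j9103 Ω
  Z2: Z = 1/(jωC) = -j/(ω·C) = 0 - j1147 Ω
  Z3: Z = jωL = j·233.7·0.195 = 0 + j45.58 Ω
Step 3 — With the output port shorted to ground, the output series arm Z2 runs from the junction to ground; the shunt arm Z3 also runs from the junction to ground. They appear in parallel: Z3 || Z2 = 0 + j47.46 Ω.
Step 4 — Series with input arm Z1: Z_in = Z1 + (Z3 || Z2) = 0 - j9055 Ω = 9055∠-90.0° Ω.

Z = 0 - j9055 Ω = 9055∠-90.0° Ω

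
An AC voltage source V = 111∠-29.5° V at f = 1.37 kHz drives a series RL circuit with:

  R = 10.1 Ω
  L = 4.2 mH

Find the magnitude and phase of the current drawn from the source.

Step 1 — Angular frequency: ω = 2π·f = 2π·1370 = 8608 rad/s.
Step 2 — Component impedances:
  R: Z = R = 10.1 Ω
  L: Z = jωL = j·8608·0.0042 = 0 + j36.15 Ω
Step 3 — Series combination: Z_total = R + L = 10.1 + j36.15 Ω = 37.54∠74.4° Ω.
Step 4 — Source phasor: V = 111∠-29.5° V = 96.61 - j54.66 V.
Step 5 — Ohm's law: I = V / Z_total = (96.61 - j54.66) / (10.1 + j36.15) = -0.7099 - j2.871 A.
Step 6 — Convert to polar: |I| = 2.957 A, ∠I = -103.9°.

I = 2.957∠-103.9° A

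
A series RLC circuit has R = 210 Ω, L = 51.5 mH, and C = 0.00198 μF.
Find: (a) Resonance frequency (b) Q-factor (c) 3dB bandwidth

Step 1 — Resonance condition Im(Z)=0 gives ω₀ = 1/√(LC).
Step 2 — ω₀ = 1/√(0.0515·1.98e-09) = 9.903e+04 rad/s.
Step 3 — f₀ = ω₀/(2π) = 1.576e+04 Hz.
Step 4 — Series Q: Q = ω₀L/R = 9.903e+04·0.0515/210 = 24.29.
Step 5 — 3dB bandwidth: Δω = ω₀/Q = 4078 rad/s; BW = Δω/(2π) = 649 Hz.

(a) f₀ = 1.576e+04 Hz  (b) Q = 24.29  (c) BW = 649 Hz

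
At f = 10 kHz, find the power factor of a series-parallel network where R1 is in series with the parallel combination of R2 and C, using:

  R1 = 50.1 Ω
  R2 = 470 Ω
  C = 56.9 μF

Step 1 — Angular frequency: ω = 2π·f = 2π·1e+04 = 6.283e+04 rad/s.
Step 2 — Component impedances:
  R1: Z = R = 50.1 Ω
  R2: Z = R = 470 Ω
  C: Z = 1/(jωC) = -j/(ω·C) = 0 - j0.2797 Ω
Step 3 — Parallel branch: R2 || C = 1/(1/R2 + 1/C) = 0.0001665 - j0.2797 Ω.
Step 4 — Series with R1: Z_total = R1 + (R2 || C) = 50.1 - j0.2797 Ω = 50.1∠-0.3° Ω.
Step 5 — Power factor: PF = cos(φ) = Re(Z)/|Z| = 50.1/50.1 = 1.
Step 6 — Type: Im(Z) = -0.2797 ⇒ leading (phase φ = -0.3°).

PF = 1 (leading, φ = -0.3°)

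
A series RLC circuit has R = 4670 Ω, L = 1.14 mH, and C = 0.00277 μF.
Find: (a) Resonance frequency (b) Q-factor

Step 1 — Resonance condition Im(Z)=0 gives ω₀ = 1/√(LC).
Step 2 — ω₀ = 1/√(0.00114·2.77e-09) = 5.627e+05 rad/s.
Step 3 — f₀ = ω₀/(2π) = 8.956e+04 Hz.
Step 4 — Series Q: Q = ω₀L/R = 5.627e+05·0.00114/4670 = 0.1374.

(a) f₀ = 8.956e+04 Hz  (b) Q = 0.1374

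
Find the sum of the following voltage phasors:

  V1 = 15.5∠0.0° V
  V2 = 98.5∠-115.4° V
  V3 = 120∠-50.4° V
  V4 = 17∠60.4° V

Step 1 — Convert each phasor to rectangular form:
  V1 = 15.5·(cos(0.0°) + j·sin(0.0°)) = 15.5 V
  V2 = 98.5·(cos(-115.4°) + j·sin(-115.4°)) = -42.25 - j88.98 V
  V3 = 120·(cos(-50.4°) + j·sin(-50.4°)) = 76.49 - j92.46 V
  V4 = 17·(cos(60.4°) + j·sin(60.4°)) = 8.397 + j14.78 V
Step 2 — Sum components: V_total = 58.14 - j166.7 V.
Step 3 — Convert to polar: |V_total| = 176.5 V, ∠V_total = -70.8°.

V_total = 176.5∠-70.8° V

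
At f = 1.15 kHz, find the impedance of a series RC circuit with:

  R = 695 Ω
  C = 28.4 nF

Step 1 — Angular frequency: ω = 2π·f = 2π·1150 = 7226 rad/s.
Step 2 — Component impedances:
  R: Z = R = 695 Ω
  C: Z = 1/(jωC) = -j/(ω·C) = 0 - j4873 Ω
Step 3 — Series combination: Z_total = R + C = 695 - j4873 Ω = 4922∠-81.9° Ω.

Z = 695 - j4873 Ω = 4922∠-81.9° Ω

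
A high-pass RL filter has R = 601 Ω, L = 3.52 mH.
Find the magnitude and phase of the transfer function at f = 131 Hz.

Step 1 — Angular frequency: ω = 2π·131 = 823.1 rad/s.
Step 2 — Transfer function: H(jω) = jωL/(R + jωL).
Step 3 — Numerator jωL = j·2.897; denominator R + jωL = 601 + j2.897.
Step 4 — H = 2.324e-05 + j0.004821.
Step 5 — Magnitude: |H| = 0.004821 (-46.3 dB); phase: φ = 89.7°.

|H| = 0.004821 (-46.3 dB), φ = 89.7°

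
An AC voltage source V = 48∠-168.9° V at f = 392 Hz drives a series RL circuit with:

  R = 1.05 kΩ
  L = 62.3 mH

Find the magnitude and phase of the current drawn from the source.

Step 1 — Angular frequency: ω = 2π·f = 2π·392 = 2463 rad/s.
Step 2 — Component impedances:
  R: Z = R = 1050 Ω
  L: Z = jωL = j·2463·0.0623 = 0 + j153.4 Ω
Step 3 — Series combination: Z_total = R + L = 1050 + j153.4 Ω = 1061∠8.3° Ω.
Step 4 — Source phasor: V = 48∠-168.9° V = -47.1 - j9.241 V.
Step 5 — Ohm's law: I = V / Z_total = (-47.1 - j9.241) / (1050 + j153.4) = -0.04518 - j0.002198 A.
Step 6 — Convert to polar: |I| = 0.04523 A, ∠I = -177.2°.

I = 0.04523∠-177.2° A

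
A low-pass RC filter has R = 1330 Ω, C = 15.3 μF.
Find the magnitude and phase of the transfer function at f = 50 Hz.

Step 1 — Angular frequency: ω = 2π·50 = 314.2 rad/s.
Step 2 — Transfer function: H(jω) = 1/(1 + jωRC).
Step 3 — Denominator: 1 + jωRC = 1 + j·314.2·1330·1.53e-05 = 1 + j6.393.
Step 4 — H = 0.02388 - j0.1527.
Step 5 — Magnitude: |H| = 0.1545 (-16.2 dB); phase: φ = -81.1°.

|H| = 0.1545 (-16.2 dB), φ = -81.1°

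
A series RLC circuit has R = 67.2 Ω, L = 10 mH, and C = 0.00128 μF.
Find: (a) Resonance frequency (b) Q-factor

Step 1 — Resonance condition Im(Z)=0 gives ω₀ = 1/√(LC).
Step 2 — ω₀ = 1/√(0.01·1.28e-09) = 2.795e+05 rad/s.
Step 3 — f₀ = ω₀/(2π) = 4.449e+04 Hz.
Step 4 — Series Q: Q = ω₀L/R = 2.795e+05·0.01/67.2 = 41.59.

(a) f₀ = 4.449e+04 Hz  (b) Q = 41.59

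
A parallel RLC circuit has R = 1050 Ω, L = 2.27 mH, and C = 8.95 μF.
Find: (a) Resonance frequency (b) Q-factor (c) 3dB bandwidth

Step 1 — Resonance: ω₀ = 1/√(LC) = 1/√(0.00227·8.95e-06) = 7016 rad/s.
Step 2 — f₀ = ω₀/(2π) = 1117 Hz.
Step 3 — Parallel Q: Q = R/(ω₀L) = 1050/(7016·0.00227) = 65.93.
Step 4 — Bandwidth: Δω = ω₀/Q = 106.4 rad/s; BW = Δω/(2π) = 16.94 Hz.

(a) f₀ = 1117 Hz  (b) Q = 65.93  (c) BW = 16.94 Hz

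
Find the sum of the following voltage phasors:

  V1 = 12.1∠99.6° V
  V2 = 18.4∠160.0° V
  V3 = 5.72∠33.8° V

Step 1 — Convert each phasor to rectangular form:
  V1 = 12.1·(cos(99.6°) + j·sin(99.6°)) = -2.018 + j11.93 V
  V2 = 18.4·(cos(160.0°) + j·sin(160.0°)) = -17.29 + j6.293 V
  V3 = 5.72·(cos(33.8°) + j·sin(33.8°)) = 4.753 + j3.182 V
Step 2 — Sum components: V_total = -14.56 + j21.41 V.
Step 3 — Convert to polar: |V_total| = 25.89 V, ∠V_total = 124.2°.

V_total = 25.89∠124.2° V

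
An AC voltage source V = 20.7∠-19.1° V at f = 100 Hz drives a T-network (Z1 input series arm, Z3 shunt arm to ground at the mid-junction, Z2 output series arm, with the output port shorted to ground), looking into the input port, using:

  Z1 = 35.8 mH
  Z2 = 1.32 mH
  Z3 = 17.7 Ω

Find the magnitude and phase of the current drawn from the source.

Step 1 — Angular frequency: ω = 2π·f = 2π·100 = 628.3 rad/s.
Step 2 — Component impedances:
  Z1: Z = jωL = j·628.3·0.0358 = 0 + j22.49 Ω
  Z2: Z = jωL = j·628.3·0.00132 = 0 + j0.8294 Ω
  Z3: Z = R = 17.7 Ω
Step 3 — With the output port shorted to ground, the output series arm Z2 runs from the junction to ground; the shunt arm Z3 also runs from the junction to ground. They appear in parallel: Z3 || Z2 = 0.03878 + j0.8276 Ω.
Step 4 — Series with input arm Z1: Z_in = Z1 + (Z3 || Z2) = 0.03878 + j23.32 Ω = 23.32∠89.9° Ω.
Step 5 — Source phasor: V = 20.7∠-19.1° V = 19.56 - j6.773 V.
Step 6 — Ohm's law: I = V / Z_total = (19.56 - j6.773) / (0.03878 + j23.32) = -0.289 - j0.8392 A.
Step 7 — Convert to polar: |I| = 0.8876 A, ∠I = -109.0°.

I = 0.8876∠-109.0° A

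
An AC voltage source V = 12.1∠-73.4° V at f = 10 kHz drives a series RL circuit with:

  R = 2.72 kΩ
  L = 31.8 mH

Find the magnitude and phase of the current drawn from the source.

Step 1 — Angular frequency: ω = 2π·f = 2π·1e+04 = 6.283e+04 rad/s.
Step 2 — Component impedances:
  R: Z = R = 2720 Ω
  L: Z = jωL = j·6.283e+04·0.0318 = 0 + j1998 Ω
Step 3 — Series combination: Z_total = R + L = 2720 + j1998 Ω = 3375∠36.3° Ω.
Step 4 — Source phasor: V = 12.1∠-73.4° V = 3.457 - j11.6 V.
Step 5 — Ohm's law: I = V / Z_total = (3.457 - j11.6) / (2720 + j1998) = -0.001209 - j0.003375 A.
Step 6 — Convert to polar: |I| = 0.003585 A, ∠I = -109.7°.

I = 0.003585∠-109.7° A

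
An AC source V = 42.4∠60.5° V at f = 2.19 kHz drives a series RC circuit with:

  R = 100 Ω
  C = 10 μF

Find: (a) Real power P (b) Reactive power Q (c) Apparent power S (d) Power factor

Step 1 — Angular frequency: ω = 2π·f = 2π·2190 = 1.376e+04 rad/s.
Step 2 — Component impedances:
  R: Z = R = 100 Ω
  C: Z = 1/(jωC) = -j/(ω·C) = 0 - j7.267 Ω
Step 3 — Series combination: Z_total = R + C = 100 - j7.267 Ω = 100.3∠-4.2° Ω.
Step 4 — Source phasor: V = 42.4∠60.5° V = 20.88 + j36.9 V.
Step 5 — Current: I = V / Z = 0.181 + j0.3822 A = 0.4229∠64.7° A.
Step 6 — Complex power: S = V·I* = 17.88 - j1.3 VA.
Step 7 — Real power: P = Re(S) = 17.88 W.
Step 8 — Reactive power: Q = Im(S) = -1.3 VAR.
Step 9 — Apparent power: |S| = 17.93 VA.
Step 10 — Power factor: PF = P/|S| = 0.9974 (leading).

(a) P = 17.88 W  (b) Q = -1.3 VAR  (c) S = 17.93 VA  (d) PF = 0.9974 (leading)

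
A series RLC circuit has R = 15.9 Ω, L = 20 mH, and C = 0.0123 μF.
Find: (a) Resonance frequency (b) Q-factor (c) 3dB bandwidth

Step 1 — Resonance: ω₀ = 1/√(LC) = 1/√(0.02·1.23e-08) = 6.376e+04 rad/s.
Step 2 — f₀ = ω₀/(2π) = 1.015e+04 Hz.
Step 3 — Series Q: Q = ω₀L/R = 6.376e+04·0.02/15.9 = 80.2.
Step 4 — Bandwidth: Δω = ω₀/Q = 795 rad/s; BW = Δω/(2π) = 126.5 Hz.

(a) f₀ = 1.015e+04 Hz  (b) Q = 80.2  (c) BW = 126.5 Hz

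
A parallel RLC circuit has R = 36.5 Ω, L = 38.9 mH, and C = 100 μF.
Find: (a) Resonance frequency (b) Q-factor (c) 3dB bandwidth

Step 1 — Resonance: ω₀ = 1/√(LC) = 1/√(0.0389·0.0001) = 507 rad/s.
Step 2 — f₀ = ω₀/(2π) = 80.69 Hz.
Step 3 — Parallel Q: Q = R/(ω₀L) = 36.5/(507·0.0389) = 1.851.
Step 4 — Bandwidth: Δω = ω₀/Q = 274 rad/s; BW = Δω/(2π) = 43.6 Hz.

(a) f₀ = 80.69 Hz  (b) Q = 1.851  (c) BW = 43.6 Hz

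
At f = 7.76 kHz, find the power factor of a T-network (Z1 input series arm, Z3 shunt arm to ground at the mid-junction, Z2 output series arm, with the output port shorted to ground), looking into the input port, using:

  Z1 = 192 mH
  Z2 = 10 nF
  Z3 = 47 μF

Step 1 — Angular frequency: ω = 2π·f = 2π·7760 = 4.876e+04 rad/s.
Step 2 — Component impedances:
  Z1: Z = jωL = j·4.876e+04·0.192 = 0 + j9361 Ω
  Z2: Z = 1/(jωC) = -j/(ω·C) = 0 - j2051 Ω
  Z3: Z = 1/(jωC) = -j/(ω·C) = 0 - j0.4364 Ω
Step 3 — With the output port shorted to ground, the output series arm Z2 runs from the junction to ground; the shunt arm Z3 also runs from the junction to ground. They appear in parallel: Z3 || Z2 = 0 - j0.4363 Ω.
Step 4 — Series with input arm Z1: Z_in = Z1 + (Z3 || Z2) = 0 + j9361 Ω = 9361∠90.0° Ω.
Step 5 — Power factor: PF = cos(φ) = Re(Z)/|Z| = 0/9361 = 0.
Step 6 — Type: Im(Z) = 9361 ⇒ lagging (phase φ = 90.0°).

PF = 0 (lagging, φ = 90.0°)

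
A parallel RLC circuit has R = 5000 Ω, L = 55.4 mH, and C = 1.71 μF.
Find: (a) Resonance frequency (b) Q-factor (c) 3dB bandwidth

Step 1 — Resonance: ω₀ = 1/√(LC) = 1/√(0.0554·1.71e-06) = 3249 rad/s.
Step 2 — f₀ = ω₀/(2π) = 517.1 Hz.
Step 3 — Parallel Q: Q = R/(ω₀L) = 5000/(3249·0.0554) = 27.78.
Step 4 — Bandwidth: Δω = ω₀/Q = 117 rad/s; BW = Δω/(2π) = 18.61 Hz.

(a) f₀ = 517.1 Hz  (b) Q = 27.78  (c) BW = 18.61 Hz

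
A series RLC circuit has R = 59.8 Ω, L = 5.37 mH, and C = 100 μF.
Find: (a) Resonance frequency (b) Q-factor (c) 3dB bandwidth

Step 1 — Resonance: ω₀ = 1/√(LC) = 1/√(0.00537·0.0001) = 1365 rad/s.
Step 2 — f₀ = ω₀/(2π) = 217.2 Hz.
Step 3 — Series Q: Q = ω₀L/R = 1365·0.00537/59.8 = 0.1225.
Step 4 — Bandwidth: Δω = ω₀/Q = 1.114e+04 rad/s; BW = Δω/(2π) = 1772 Hz.

(a) f₀ = 217.2 Hz  (b) Q = 0.1225  (c) BW = 1772 Hz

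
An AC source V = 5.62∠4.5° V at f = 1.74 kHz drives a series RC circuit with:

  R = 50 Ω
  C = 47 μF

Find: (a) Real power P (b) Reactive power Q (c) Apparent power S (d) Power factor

Step 1 — Angular frequency: ω = 2π·f = 2π·1740 = 1.093e+04 rad/s.
Step 2 — Component impedances:
  R: Z = R = 50 Ω
  C: Z = 1/(jωC) = -j/(ω·C) = 0 - j1.946 Ω
Step 3 — Series combination: Z_total = R + C = 50 - j1.946 Ω = 50.04∠-2.2° Ω.
Step 4 — Source phasor: V = 5.62∠4.5° V = 5.603 + j0.4409 V.
Step 5 — Current: I = V / Z = 0.1115 + j0.01316 A = 0.1123∠6.7° A.
Step 6 — Complex power: S = V·I* = 0.6307 - j0.02455 VA.
Step 7 — Real power: P = Re(S) = 0.6307 W.
Step 8 — Reactive power: Q = Im(S) = -0.02455 VAR.
Step 9 — Apparent power: |S| = 0.6312 VA.
Step 10 — Power factor: PF = P/|S| = 0.9992 (leading).

(a) P = 0.6307 W  (b) Q = -0.02455 VAR  (c) S = 0.6312 VA  (d) PF = 0.9992 (leading)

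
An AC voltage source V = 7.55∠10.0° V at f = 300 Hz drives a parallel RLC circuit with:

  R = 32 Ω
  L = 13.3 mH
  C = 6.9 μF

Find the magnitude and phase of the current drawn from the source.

Step 1 — Angular frequency: ω = 2π·f = 2π·300 = 1885 rad/s.
Step 2 — Component impedances:
  R: Z = R = 32 Ω
  L: Z = jωL = j·1885·0.0133 = 0 + j25.07 Ω
  C: Z = 1/(jωC) = -j/(ω·C) = 0 - j76.89 Ω
Step 3 — Parallel combination: 1/Z_total = 1/R + 1/L + 1/C; Z_total = 18.39 + j15.82 Ω = 24.26∠40.7° Ω.
Step 4 — Source phasor: V = 7.55∠10.0° V = 7.435 + j1.311 V.
Step 5 — Ohm's law: I = V / Z_total = (7.435 + j1.311) / (18.39 + j15.82) = 0.2676 - j0.1589 A.
Step 6 — Convert to polar: |I| = 0.3112 A, ∠I = -30.7°.

I = 0.3112∠-30.7° A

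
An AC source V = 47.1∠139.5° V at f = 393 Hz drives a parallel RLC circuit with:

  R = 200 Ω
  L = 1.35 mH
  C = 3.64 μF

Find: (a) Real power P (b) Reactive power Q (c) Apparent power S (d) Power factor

Step 1 — Angular frequency: ω = 2π·f = 2π·393 = 2469 rad/s.
Step 2 — Component impedances:
  R: Z = R = 200 Ω
  L: Z = jωL = j·2469·0.00135 = 0 + j3.334 Ω
  C: Z = 1/(jωC) = -j/(ω·C) = 0 - j111.3 Ω
Step 3 — Parallel combination: 1/Z_total = 1/R + 1/L + 1/C; Z_total = 0.05903 + j3.435 Ω = 3.436∠89.0° Ω.
Step 4 — Source phasor: V = 47.1∠139.5° V = -35.82 + j30.59 V.
Step 5 — Current: I = V / Z = 8.722 + j10.57 A = 13.71∠50.5° A.
Step 6 — Complex power: S = V·I* = 11.09 + j645.5 VA.
Step 7 — Real power: P = Re(S) = 11.09 W.
Step 8 — Reactive power: Q = Im(S) = 645.5 VAR.
Step 9 — Apparent power: |S| = 645.6 VA.
Step 10 — Power factor: PF = P/|S| = 0.01718 (lagging).

(a) P = 11.09 W  (b) Q = 645.5 VAR  (c) S = 645.6 VA  (d) PF = 0.01718 (lagging)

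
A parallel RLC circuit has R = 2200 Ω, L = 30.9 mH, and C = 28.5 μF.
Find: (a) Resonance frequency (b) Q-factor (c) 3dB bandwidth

Step 1 — Resonance: ω₀ = 1/√(LC) = 1/√(0.0309·2.85e-05) = 1066 rad/s.
Step 2 — f₀ = ω₀/(2π) = 169.6 Hz.
Step 3 — Parallel Q: Q = R/(ω₀L) = 2200/(1066·0.0309) = 66.81.
Step 4 — Bandwidth: Δω = ω₀/Q = 15.95 rad/s; BW = Δω/(2π) = 2.538 Hz.

(a) f₀ = 169.6 Hz  (b) Q = 66.81  (c) BW = 2.538 Hz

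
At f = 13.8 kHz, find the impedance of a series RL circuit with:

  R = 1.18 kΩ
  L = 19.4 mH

Step 1 — Angular frequency: ω = 2π·f = 2π·1.38e+04 = 8.671e+04 rad/s.
Step 2 — Component impedances:
  R: Z = R = 1180 Ω
  L: Z = jωL = j·8.671e+04·0.0194 = 0 + j1682 Ω
Step 3 — Series combination: Z_total = R + L = 1180 + j1682 Ω = 2055∠55.0° Ω.

Z = 1180 + j1682 Ω = 2055∠55.0° Ω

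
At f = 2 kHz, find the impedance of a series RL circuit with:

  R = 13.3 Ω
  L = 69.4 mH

Step 1 — Angular frequency: ω = 2π·f = 2π·2000 = 1.257e+04 rad/s.
Step 2 — Component impedances:
  R: Z = R = 13.3 Ω
  L: Z = jωL = j·1.257e+04·0.0694 = 0 + j872.1 Ω
Step 3 — Series combination: Z_total = R + L = 13.3 + j872.1 Ω = 872.2∠89.1° Ω.

Z = 13.3 + j872.1 Ω = 872.2∠89.1° Ω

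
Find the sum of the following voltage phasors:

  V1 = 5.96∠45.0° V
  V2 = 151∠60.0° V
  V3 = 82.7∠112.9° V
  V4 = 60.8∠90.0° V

Step 1 — Convert each phasor to rectangular form:
  V1 = 5.96·(cos(45.0°) + j·sin(45.0°)) = 4.214 + j4.214 V
  V2 = 151·(cos(60.0°) + j·sin(60.0°)) = 75.5 + j130.8 V
  V3 = 82.7·(cos(112.9°) + j·sin(112.9°)) = -32.18 + j76.18 V
  V4 = 60.8·(cos(90.0°) + j·sin(90.0°)) = 0 + j60.8 V
Step 2 — Sum components: V_total = 47.53 + j272 V.
Step 3 — Convert to polar: |V_total| = 276.1 V, ∠V_total = 80.1°.

V_total = 276.1∠80.1° V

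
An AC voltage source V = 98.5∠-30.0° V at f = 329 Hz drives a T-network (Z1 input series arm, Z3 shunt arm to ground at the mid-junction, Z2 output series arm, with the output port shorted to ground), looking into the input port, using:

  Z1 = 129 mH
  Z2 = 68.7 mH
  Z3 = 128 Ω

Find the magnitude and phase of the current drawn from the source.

Step 1 — Angular frequency: ω = 2π·f = 2π·329 = 2067 rad/s.
Step 2 — Component impedances:
  Z1: Z = jωL = j·2067·0.129 = 0 + j266.7 Ω
  Z2: Z = jωL = j·2067·0.0687 = 0 + j142 Ω
  Z3: Z = R = 128 Ω
Step 3 — With the output port shorted to ground, the output series arm Z2 runs from the junction to ground; the shunt arm Z3 also runs from the junction to ground. They appear in parallel: Z3 || Z2 = 70.63 + j63.66 Ω.
Step 4 — Series with input arm Z1: Z_in = Z1 + (Z3 || Z2) = 70.63 + j330.3 Ω = 337.8∠77.9° Ω.
Step 5 — Source phasor: V = 98.5∠-30.0° V = 85.3 - j49.25 V.
Step 6 — Ohm's law: I = V / Z_total = (85.3 - j49.25) / (70.63 + j330.3) = -0.08978 - j0.2774 A.
Step 7 — Convert to polar: |I| = 0.2916 A, ∠I = -107.9°.

I = 0.2916∠-107.9° A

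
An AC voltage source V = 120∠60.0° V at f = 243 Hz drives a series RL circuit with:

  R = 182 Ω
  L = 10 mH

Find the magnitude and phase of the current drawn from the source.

Step 1 — Angular frequency: ω = 2π·f = 2π·243 = 1527 rad/s.
Step 2 — Component impedances:
  R: Z = R = 182 Ω
  L: Z = jωL = j·1527·0.01 = 0 + j15.27 Ω
Step 3 — Series combination: Z_total = R + L = 182 + j15.27 Ω = 182.6∠4.8° Ω.
Step 4 — Source phasor: V = 120∠60.0° V = 60 + j103.9 V.
Step 5 — Ohm's law: I = V / Z_total = (60 + j103.9) / (182 + j15.27) = 0.3749 + j0.5396 A.
Step 6 — Convert to polar: |I| = 0.657 A, ∠I = 55.2°.

I = 0.657∠55.2° A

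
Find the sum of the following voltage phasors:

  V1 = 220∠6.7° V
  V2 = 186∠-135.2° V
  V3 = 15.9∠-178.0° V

Step 1 — Convert each phasor to rectangular form:
  V1 = 220·(cos(6.7°) + j·sin(6.7°)) = 218.5 + j25.67 V
  V2 = 186·(cos(-135.2°) + j·sin(-135.2°)) = -132 - j131.1 V
  V3 = 15.9·(cos(-178.0°) + j·sin(-178.0°)) = -15.89 - j0.5549 V
Step 2 — Sum components: V_total = 70.63 - j105.9 V.
Step 3 — Convert to polar: |V_total| = 127.3 V, ∠V_total = -56.3°.

V_total = 127.3∠-56.3° V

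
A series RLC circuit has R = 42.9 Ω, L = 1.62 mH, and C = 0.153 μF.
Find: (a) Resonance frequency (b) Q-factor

Step 1 — Resonance condition Im(Z)=0 gives ω₀ = 1/√(LC).
Step 2 — ω₀ = 1/√(0.00162·1.53e-07) = 6.352e+04 rad/s.
Step 3 — f₀ = ω₀/(2π) = 1.011e+04 Hz.
Step 4 — Series Q: Q = ω₀L/R = 6.352e+04·0.00162/42.9 = 2.399.

(a) f₀ = 1.011e+04 Hz  (b) Q = 2.399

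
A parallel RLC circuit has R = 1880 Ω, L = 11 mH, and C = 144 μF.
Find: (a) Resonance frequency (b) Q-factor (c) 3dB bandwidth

Step 1 — Resonance: ω₀ = 1/√(LC) = 1/√(0.011·0.000144) = 794.6 rad/s.
Step 2 — f₀ = ω₀/(2π) = 126.5 Hz.
Step 3 — Parallel Q: Q = R/(ω₀L) = 1880/(794.6·0.011) = 215.1.
Step 4 — Bandwidth: Δω = ω₀/Q = 3.694 rad/s; BW = Δω/(2π) = 0.5879 Hz.

(a) f₀ = 126.5 Hz  (b) Q = 215.1  (c) BW = 0.5879 Hz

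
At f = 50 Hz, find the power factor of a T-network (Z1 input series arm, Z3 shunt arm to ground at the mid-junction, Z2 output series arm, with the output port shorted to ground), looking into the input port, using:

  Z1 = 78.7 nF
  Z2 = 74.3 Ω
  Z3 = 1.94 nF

Step 1 — Angular frequency: ω = 2π·f = 2π·50 = 314.2 rad/s.
Step 2 — Component impedances:
  Z1: Z = 1/(jωC) = -j/(ω·C) = 0 - j4.045e+04 Ω
  Z2: Z = R = 74.3 Ω
  Z3: Z = 1/(jωC) = -j/(ω·C) = 0 - j1.641e+06 Ω
Step 3 — With the output port shorted to ground, the output series arm Z2 runs from the junction to ground; the shunt arm Z3 also runs from the junction to ground. They appear in parallel: Z3 || Z2 = 74.3 - j0.003365 Ω.
Step 4 — Series with input arm Z1: Z_in = Z1 + (Z3 || Z2) = 74.3 - j4.045e+04 Ω = 4.045e+04∠-89.9° Ω.
Step 5 — Power factor: PF = cos(φ) = Re(Z)/|Z| = 74.3/4.045e+04 = 0.001837.
Step 6 — Type: Im(Z) = -4.045e+04 ⇒ leading (phase φ = -89.9°).

PF = 0.001837 (leading, φ = -89.9°)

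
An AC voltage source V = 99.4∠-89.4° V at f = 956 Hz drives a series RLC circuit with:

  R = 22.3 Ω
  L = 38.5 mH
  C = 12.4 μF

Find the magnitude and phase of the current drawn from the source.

Step 1 — Angular frequency: ω = 2π·f = 2π·956 = 6007 rad/s.
Step 2 — Component impedances:
  R: Z = R = 22.3 Ω
  L: Z = jωL = j·6007·0.0385 = 0 + j231.3 Ω
  C: Z = 1/(jωC) = -j/(ω·C) = 0 - j13.43 Ω
Step 3 — Series combination: Z_total = R + L + C = 22.3 + j217.8 Ω = 219∠84.2° Ω.
Step 4 — Source phasor: V = 99.4∠-89.4° V = 1.041 - j99.39 V.
Step 5 — Ohm's law: I = V / Z_total = (1.041 - j99.39) / (22.3 + j217.8) = -0.4511 - j0.05096 A.
Step 6 — Convert to polar: |I| = 0.4539 A, ∠I = -173.6°.

I = 0.4539∠-173.6° A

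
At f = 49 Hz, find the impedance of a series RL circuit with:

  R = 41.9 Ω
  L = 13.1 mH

Step 1 — Angular frequency: ω = 2π·f = 2π·49 = 307.9 rad/s.
Step 2 — Component impedances:
  R: Z = R = 41.9 Ω
  L: Z = jωL = j·307.9·0.0131 = 0 + j4.033 Ω
Step 3 — Series combination: Z_total = R + L = 41.9 + j4.033 Ω = 42.09∠5.5° Ω.

Z = 41.9 + j4.033 Ω = 42.09∠5.5° Ω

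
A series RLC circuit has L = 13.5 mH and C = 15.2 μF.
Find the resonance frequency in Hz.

Step 1 — Resonance condition Im(Z)=0 gives ω₀ = 1/√(LC).
Step 2 — ω₀ = 1/√(0.0135·1.52e-05) = 2208 rad/s.
Step 3 — f₀ = ω₀/(2π) = 351.3 Hz.

f₀ = 351.3 Hz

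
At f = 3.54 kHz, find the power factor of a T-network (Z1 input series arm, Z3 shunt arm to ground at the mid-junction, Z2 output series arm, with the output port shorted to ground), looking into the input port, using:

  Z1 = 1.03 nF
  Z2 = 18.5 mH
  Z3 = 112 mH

Step 1 — Angular frequency: ω = 2π·f = 2π·3540 = 2.224e+04 rad/s.
Step 2 — Component impedances:
  Z1: Z = 1/(jωC) = -j/(ω·C) = 0 - j4.365e+04 Ω
  Z2: Z = jωL = j·2.224e+04·0.0185 = 0 + j411.5 Ω
  Z3: Z = jωL = j·2.224e+04·0.112 = 0 + j2491 Ω
Step 3 — With the output port shorted to ground, the output series arm Z2 runs from the junction to ground; the shunt arm Z3 also runs from the junction to ground. They appear in parallel: Z3 || Z2 = 0 + j353.2 Ω.
Step 4 — Series with input arm Z1: Z_in = Z1 + (Z3 || Z2) = 0 - j4.33e+04 Ω = 4.33e+04∠-90.0° Ω.
Step 5 — Power factor: PF = cos(φ) = Re(Z)/|Z| = 0/4.33e+04 = 0.
Step 6 — Type: Im(Z) = -4.33e+04 ⇒ leading (phase φ = -90.0°).

PF = 0 (leading, φ = -90.0°)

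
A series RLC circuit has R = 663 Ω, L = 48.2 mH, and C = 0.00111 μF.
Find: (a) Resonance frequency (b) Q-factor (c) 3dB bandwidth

Step 1 — Resonance condition Im(Z)=0 gives ω₀ = 1/√(LC).
Step 2 — ω₀ = 1/√(0.0482·1.11e-09) = 1.367e+05 rad/s.
Step 3 — f₀ = ω₀/(2π) = 2.176e+04 Hz.
Step 4 — Series Q: Q = ω₀L/R = 1.367e+05·0.0482/663 = 9.939.
Step 5 — 3dB bandwidth: Δω = ω₀/Q = 1.376e+04 rad/s; BW = Δω/(2π) = 2189 Hz.

(a) f₀ = 2.176e+04 Hz  (b) Q = 9.939  (c) BW = 2189 Hz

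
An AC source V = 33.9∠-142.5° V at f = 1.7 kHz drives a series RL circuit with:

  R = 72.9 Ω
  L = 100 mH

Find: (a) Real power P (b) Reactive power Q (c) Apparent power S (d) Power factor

Step 1 — Angular frequency: ω = 2π·f = 2π·1700 = 1.068e+04 rad/s.
Step 2 — Component impedances:
  R: Z = R = 72.9 Ω
  L: Z = jωL = j·1.068e+04·0.1 = 0 + j1068 Ω
Step 3 — Series combination: Z_total = R + L = 72.9 + j1068 Ω = 1071∠86.1° Ω.
Step 4 — Source phasor: V = 33.9∠-142.5° V = -26.89 - j20.64 V.
Step 5 — Current: I = V / Z = -0.02094 + j0.02375 A = 0.03166∠131.4° A.
Step 6 — Complex power: S = V·I* = 0.07309 + j1.071 VA.
Step 7 — Real power: P = Re(S) = 0.07309 W.
Step 8 — Reactive power: Q = Im(S) = 1.071 VAR.
Step 9 — Apparent power: |S| = 1.073 VA.
Step 10 — Power factor: PF = P/|S| = 0.06809 (lagging).

(a) P = 0.07309 W  (b) Q = 1.071 VAR  (c) S = 1.073 VA  (d) PF = 0.06809 (lagging)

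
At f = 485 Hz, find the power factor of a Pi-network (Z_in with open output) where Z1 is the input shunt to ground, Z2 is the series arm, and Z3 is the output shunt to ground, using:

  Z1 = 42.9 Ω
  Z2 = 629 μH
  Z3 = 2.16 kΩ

Step 1 — Angular frequency: ω = 2π·f = 2π·485 = 3047 rad/s.
Step 2 — Component impedances:
  Z1: Z = R = 42.9 Ω
  Z2: Z = jωL = j·3047·0.000629 = 0 + j1.917 Ω
  Z3: Z = R = 2160 Ω
Step 3 — With open output, the series arm Z2 and the output shunt Z3 appear in series to ground: Z2 + Z3 = 2160 + j1.917 Ω.
Step 4 — Parallel with input shunt Z1: Z_in = Z1 || (Z2 + Z3) = 42.06 + j0.0007269 Ω = 42.06∠0.0° Ω.
Step 5 — Power factor: PF = cos(φ) = Re(Z)/|Z| = 42.06/42.06 = 1.
Step 6 — Type: Im(Z) = 0.0007269 ⇒ lagging (phase φ = 0.0°).

PF = 1 (lagging, φ = 0.0°)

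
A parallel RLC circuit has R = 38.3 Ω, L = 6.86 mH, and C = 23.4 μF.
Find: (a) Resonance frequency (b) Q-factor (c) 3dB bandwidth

Step 1 — Resonance: ω₀ = 1/√(LC) = 1/√(0.00686·2.34e-05) = 2496 rad/s.
Step 2 — f₀ = ω₀/(2π) = 397.2 Hz.
Step 3 — Parallel Q: Q = R/(ω₀L) = 38.3/(2496·0.00686) = 2.237.
Step 4 — Bandwidth: Δω = ω₀/Q = 1116 rad/s; BW = Δω/(2π) = 177.6 Hz.

(a) f₀ = 397.2 Hz  (b) Q = 2.237  (c) BW = 177.6 Hz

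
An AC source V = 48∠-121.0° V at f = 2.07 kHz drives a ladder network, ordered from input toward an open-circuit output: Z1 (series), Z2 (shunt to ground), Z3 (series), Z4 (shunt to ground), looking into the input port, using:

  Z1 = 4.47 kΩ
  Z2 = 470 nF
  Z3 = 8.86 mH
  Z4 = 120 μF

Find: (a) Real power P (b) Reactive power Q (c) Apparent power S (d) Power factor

Step 1 — Angular frequency: ω = 2π·f = 2π·2070 = 1.301e+04 rad/s.
Step 2 — Component impedances:
  Z1: Z = R = 4470 Ω
  Z2: Z = 1/(jωC) = -j/(ω·C) = 0 - j163.6 Ω
  Z3: Z = jωL = j·1.301e+04·0.00886 = 0 + j115.2 Ω
  Z4: Z = 1/(jωC) = -j/(ω·C) = 0 - j0.6407 Ω
Step 3 — Ladder network (open output): work backward from the far end, alternating series and parallel combinations. Z_in = 4470 + j382.6 Ω = 4486∠4.9° Ω.
Step 4 — Source phasor: V = 48∠-121.0° V = -24.72 - j41.14 V.
Step 5 — Current: I = V / Z = -0.006273 - j0.008668 A = 0.0107∠-125.9° A.
Step 6 — Complex power: S = V·I* = 0.5117 + j0.0438 VA.
Step 7 — Real power: P = Re(S) = 0.5117 W.
Step 8 — Reactive power: Q = Im(S) = 0.0438 VAR.
Step 9 — Apparent power: |S| = 0.5136 VA.
Step 10 — Power factor: PF = P/|S| = 0.9964 (lagging).

(a) P = 0.5117 W  (b) Q = 0.0438 VAR  (c) S = 0.5136 VA  (d) PF = 0.9964 (lagging)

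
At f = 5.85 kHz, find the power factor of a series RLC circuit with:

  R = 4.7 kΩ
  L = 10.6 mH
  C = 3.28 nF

Step 1 — Angular frequency: ω = 2π·f = 2π·5850 = 3.676e+04 rad/s.
Step 2 — Component impedances:
  R: Z = R = 4700 Ω
  L: Z = jωL = j·3.676e+04·0.0106 = 0 + j389.6 Ω
  C: Z = 1/(jωC) = -j/(ω·C) = 0 - j8295 Ω
Step 3 — Series combination: Z_total = R + L + C = 4700 - j7905 Ω = 9197∠-59.3° Ω.
Step 4 — Power factor: PF = cos(φ) = Re(Z)/|Z| = 4700/9196.6 = 0.5111.
Step 5 — Type: Im(Z) = -7905 ⇒ leading (phase φ = -59.3°).

PF = 0.5111 (leading, φ = -59.3°)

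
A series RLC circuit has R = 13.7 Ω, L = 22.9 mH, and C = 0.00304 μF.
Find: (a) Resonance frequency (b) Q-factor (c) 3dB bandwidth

Step 1 — Resonance: ω₀ = 1/√(LC) = 1/√(0.0229·3.04e-09) = 1.199e+05 rad/s.
Step 2 — f₀ = ω₀/(2π) = 1.908e+04 Hz.
Step 3 — Series Q: Q = ω₀L/R = 1.199e+05·0.0229/13.7 = 200.3.
Step 4 — Bandwidth: Δω = ω₀/Q = 598.3 rad/s; BW = Δω/(2π) = 95.21 Hz.

(a) f₀ = 1.908e+04 Hz  (b) Q = 200.3  (c) BW = 95.21 Hz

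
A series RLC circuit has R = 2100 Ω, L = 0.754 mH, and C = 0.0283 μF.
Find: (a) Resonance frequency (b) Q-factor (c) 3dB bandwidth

Step 1 — Resonance: ω₀ = 1/√(LC) = 1/√(0.000754·2.83e-08) = 2.165e+05 rad/s.
Step 2 — f₀ = ω₀/(2π) = 3.445e+04 Hz.
Step 3 — Series Q: Q = ω₀L/R = 2.165e+05·0.000754/2100 = 0.07773.
Step 4 — Bandwidth: Δω = ω₀/Q = 2.785e+06 rad/s; BW = Δω/(2π) = 4.433e+05 Hz.

(a) f₀ = 3.445e+04 Hz  (b) Q = 0.07773  (c) BW = 4.433e+05 Hz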